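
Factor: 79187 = 79187^1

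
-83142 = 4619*( - 18 )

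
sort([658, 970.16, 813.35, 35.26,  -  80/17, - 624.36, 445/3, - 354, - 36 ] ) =[ - 624.36, - 354, - 36,-80/17, 35.26, 445/3,658,813.35,970.16]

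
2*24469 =48938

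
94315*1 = 94315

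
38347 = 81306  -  42959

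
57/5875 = 57/5875 = 0.01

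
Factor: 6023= 19^1*317^1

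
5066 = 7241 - 2175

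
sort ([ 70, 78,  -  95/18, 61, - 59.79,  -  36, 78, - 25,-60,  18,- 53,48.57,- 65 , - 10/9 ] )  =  [ - 65, - 60 ,-59.79, -53, - 36,  -  25,  -  95/18,  -  10/9,  18,48.57, 61 , 70,78, 78]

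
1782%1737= 45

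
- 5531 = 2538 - 8069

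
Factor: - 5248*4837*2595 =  - 65872974720 = - 2^7*3^1*5^1*7^1*41^1*173^1* 691^1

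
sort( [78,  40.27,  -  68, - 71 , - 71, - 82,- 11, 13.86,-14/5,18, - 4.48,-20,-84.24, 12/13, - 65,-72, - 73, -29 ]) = [ - 84.24, - 82 ,  -  73,-72,-71,-71 ,-68 , - 65,-29,-20, - 11,-4.48, - 14/5,12/13,13.86,18,40.27,78]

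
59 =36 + 23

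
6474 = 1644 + 4830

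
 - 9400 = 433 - 9833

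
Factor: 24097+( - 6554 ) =17543 = 53^1*331^1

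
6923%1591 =559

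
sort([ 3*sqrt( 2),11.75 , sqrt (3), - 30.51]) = [ - 30.51 , sqrt( 3),3*sqrt(2 ),11.75 ]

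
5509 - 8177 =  - 2668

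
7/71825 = 7/71825 = 0.00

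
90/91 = 90/91 = 0.99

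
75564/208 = 363+15/52 = 363.29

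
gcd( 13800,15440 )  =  40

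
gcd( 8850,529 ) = 1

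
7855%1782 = 727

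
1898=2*949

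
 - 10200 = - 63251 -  - 53051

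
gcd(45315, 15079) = 1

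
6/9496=3/4748=0.00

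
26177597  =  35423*739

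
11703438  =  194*60327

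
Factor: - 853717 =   -  853717^1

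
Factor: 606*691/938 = 209373/469 = 3^1*7^( - 1)*67^( -1)*101^1*691^1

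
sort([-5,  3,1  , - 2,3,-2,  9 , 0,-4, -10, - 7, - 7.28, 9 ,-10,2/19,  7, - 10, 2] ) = [- 10,-10,- 10, - 7.28,-7, - 5, - 4, - 2, - 2,0 , 2/19 , 1, 2,3,3,7 , 9,9] 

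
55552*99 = 5499648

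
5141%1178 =429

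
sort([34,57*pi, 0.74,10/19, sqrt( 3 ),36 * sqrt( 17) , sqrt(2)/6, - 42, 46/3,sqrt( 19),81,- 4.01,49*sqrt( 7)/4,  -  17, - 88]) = [ - 88, - 42,  -  17, - 4.01,sqrt( 2)/6,10/19,  0.74,sqrt(3 ), sqrt(19),46/3,49*sqrt(7)/4,34,81,  36*sqrt(17), 57*pi] 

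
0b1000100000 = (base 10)544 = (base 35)fj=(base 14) 2ac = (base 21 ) 14J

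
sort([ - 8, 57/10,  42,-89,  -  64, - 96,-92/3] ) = [ - 96, - 89, - 64, - 92/3 , - 8,57/10,42]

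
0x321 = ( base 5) 11201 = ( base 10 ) 801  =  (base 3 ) 1002200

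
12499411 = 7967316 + 4532095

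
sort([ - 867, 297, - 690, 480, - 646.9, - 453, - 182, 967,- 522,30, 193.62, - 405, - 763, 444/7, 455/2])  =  [-867, - 763, - 690, - 646.9, - 522, - 453,-405, - 182, 30, 444/7,193.62, 455/2,297,480,  967 ]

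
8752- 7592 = 1160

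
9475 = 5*1895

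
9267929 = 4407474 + 4860455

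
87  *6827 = 593949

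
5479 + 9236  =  14715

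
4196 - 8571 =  - 4375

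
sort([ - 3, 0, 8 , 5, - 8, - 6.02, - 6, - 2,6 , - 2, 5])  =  [-8,-6.02,-6,-3, - 2,- 2,  0,  5,5, 6,8 ] 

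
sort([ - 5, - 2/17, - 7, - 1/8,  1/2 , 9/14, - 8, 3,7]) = [ - 8, - 7, - 5,  -  1/8, - 2/17, 1/2, 9/14,3, 7]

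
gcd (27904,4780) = 4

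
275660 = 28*9845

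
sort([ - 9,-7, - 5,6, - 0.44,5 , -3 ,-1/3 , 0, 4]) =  [ - 9, - 7, - 5,-3,-0.44, - 1/3 , 0,4,5,6 ]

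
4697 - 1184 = 3513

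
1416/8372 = 354/2093 = 0.17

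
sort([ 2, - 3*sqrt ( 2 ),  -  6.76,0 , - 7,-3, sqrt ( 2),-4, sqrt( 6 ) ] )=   [ - 7 , - 6.76, - 3*sqrt (2), - 4 ,- 3, 0, sqrt (2), 2,sqrt( 6 )]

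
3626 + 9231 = 12857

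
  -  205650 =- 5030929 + 4825279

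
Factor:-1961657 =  - 1961657^1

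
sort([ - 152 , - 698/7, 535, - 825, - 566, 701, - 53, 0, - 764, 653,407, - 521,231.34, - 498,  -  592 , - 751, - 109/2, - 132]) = [ - 825, - 764, - 751, - 592, - 566, - 521,-498, - 152, - 132, - 698/7, - 109/2, - 53,0, 231.34, 407,535,653,701]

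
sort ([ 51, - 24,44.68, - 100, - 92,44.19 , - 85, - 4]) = [ - 100, - 92, - 85, - 24, - 4, 44.19, 44.68,51 ]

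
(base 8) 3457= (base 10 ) 1839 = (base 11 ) 1422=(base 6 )12303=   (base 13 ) AB6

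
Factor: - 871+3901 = 3030 = 2^1*3^1*5^1*101^1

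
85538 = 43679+41859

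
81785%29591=22603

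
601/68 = 601/68 = 8.84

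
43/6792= 43/6792 = 0.01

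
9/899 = 9/899 = 0.01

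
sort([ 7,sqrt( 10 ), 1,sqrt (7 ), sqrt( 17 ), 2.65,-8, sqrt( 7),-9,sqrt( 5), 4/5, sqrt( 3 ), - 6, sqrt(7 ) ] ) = [ - 9, - 8,-6 , 4/5,1,sqrt ( 3 ), sqrt(5 ),sqrt(7), sqrt( 7),sqrt( 7 ),2.65, sqrt( 10 ),  sqrt(17 ), 7 ] 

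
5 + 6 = 11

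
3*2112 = 6336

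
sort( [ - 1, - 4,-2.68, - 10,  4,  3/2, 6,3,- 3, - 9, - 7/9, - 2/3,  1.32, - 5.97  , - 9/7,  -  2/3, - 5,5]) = [ - 10, - 9, - 5.97, - 5, - 4 , - 3, - 2.68,-9/7, - 1, - 7/9,-2/3, - 2/3,  1.32 , 3/2 , 3 , 4,  5,6 ]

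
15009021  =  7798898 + 7210123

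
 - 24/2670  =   - 4/445  =  - 0.01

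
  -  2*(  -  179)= 358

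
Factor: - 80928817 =-31^1*2610607^1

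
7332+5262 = 12594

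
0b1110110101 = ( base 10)949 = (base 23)1i6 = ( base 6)4221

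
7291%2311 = 358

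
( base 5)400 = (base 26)3m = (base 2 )1100100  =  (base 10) 100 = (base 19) 55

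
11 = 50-39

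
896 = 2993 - 2097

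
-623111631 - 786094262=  - 1409205893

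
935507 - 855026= 80481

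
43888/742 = 21944/371 = 59.15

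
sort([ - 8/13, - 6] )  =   [ - 6 , - 8/13 ]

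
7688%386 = 354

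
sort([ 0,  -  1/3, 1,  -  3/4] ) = [ - 3/4,  -  1/3,0,1 ]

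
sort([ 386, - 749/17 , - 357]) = [- 357, - 749/17, 386 ]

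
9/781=9/781  =  0.01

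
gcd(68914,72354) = 2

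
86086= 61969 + 24117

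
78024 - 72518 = 5506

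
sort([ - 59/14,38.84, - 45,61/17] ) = [- 45,-59/14,61/17,38.84]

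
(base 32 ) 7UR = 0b1111111011011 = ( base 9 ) 12161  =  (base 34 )71T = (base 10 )8155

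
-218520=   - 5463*40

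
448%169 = 110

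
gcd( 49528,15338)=2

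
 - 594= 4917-5511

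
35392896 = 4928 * 7182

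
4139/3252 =1  +  887/3252 = 1.27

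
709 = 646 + 63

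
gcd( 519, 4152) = 519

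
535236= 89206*6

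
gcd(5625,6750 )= 1125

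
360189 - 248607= 111582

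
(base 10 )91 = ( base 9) 111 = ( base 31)2T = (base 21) 47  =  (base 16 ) 5b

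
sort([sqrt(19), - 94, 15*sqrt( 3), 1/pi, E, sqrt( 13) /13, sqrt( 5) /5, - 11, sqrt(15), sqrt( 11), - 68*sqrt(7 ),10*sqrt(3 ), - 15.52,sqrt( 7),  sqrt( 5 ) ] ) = [ -68*sqrt( 7 ), - 94,-15.52,-11 , sqrt(13)/13,1/pi,sqrt( 5)/5,sqrt(5 ),sqrt ( 7 ), E, sqrt(11 ), sqrt(15 ), sqrt(19), 10 * sqrt(3), 15*sqrt( 3)]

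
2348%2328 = 20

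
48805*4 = 195220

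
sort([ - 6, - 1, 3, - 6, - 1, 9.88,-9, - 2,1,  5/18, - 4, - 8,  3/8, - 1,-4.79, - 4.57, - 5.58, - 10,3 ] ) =[ - 10 ,  -  9,-8, - 6, - 6 , - 5.58, - 4.79, - 4.57, - 4, - 2,- 1 , - 1, - 1, 5/18, 3/8 , 1 , 3,3, 9.88]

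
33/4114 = 3/374=0.01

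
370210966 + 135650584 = 505861550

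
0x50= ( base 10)80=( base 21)3H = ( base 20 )40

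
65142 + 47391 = 112533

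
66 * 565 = 37290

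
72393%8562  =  3897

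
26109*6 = 156654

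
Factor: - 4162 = - 2^1*2081^1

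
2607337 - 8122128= - 5514791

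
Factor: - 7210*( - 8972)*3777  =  244327029240 = 2^3*3^1*5^1*7^1*103^1*1259^1*2243^1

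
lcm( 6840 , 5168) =232560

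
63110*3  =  189330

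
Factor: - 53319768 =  - 2^3 * 3^1 *2221657^1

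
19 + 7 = 26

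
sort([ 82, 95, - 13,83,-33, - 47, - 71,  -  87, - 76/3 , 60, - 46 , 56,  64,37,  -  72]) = [ - 87 , - 72, - 71, - 47, - 46 , - 33, - 76/3 ,  -  13, 37, 56,  60,64,82,  83,95 ] 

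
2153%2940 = 2153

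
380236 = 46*8266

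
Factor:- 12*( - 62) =2^3*3^1*31^1 = 744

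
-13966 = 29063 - 43029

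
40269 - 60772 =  - 20503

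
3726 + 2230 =5956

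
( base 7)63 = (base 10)45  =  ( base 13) 36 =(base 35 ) 1A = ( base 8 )55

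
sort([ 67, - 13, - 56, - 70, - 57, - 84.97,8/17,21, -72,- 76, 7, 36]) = [ - 84.97, - 76, - 72,  -  70, - 57 ,-56, - 13, 8/17, 7,21, 36, 67] 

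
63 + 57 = 120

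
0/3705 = 0=0.00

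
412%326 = 86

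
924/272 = 3 + 27/68= 3.40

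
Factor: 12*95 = 2^2*3^1*5^1 * 19^1 = 1140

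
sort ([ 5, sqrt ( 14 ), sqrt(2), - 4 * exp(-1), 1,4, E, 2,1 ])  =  [ - 4 * exp( - 1), 1, 1,  sqrt(2),2,E , sqrt (14), 4,5] 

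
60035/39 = 1539 + 14/39 = 1539.36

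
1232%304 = 16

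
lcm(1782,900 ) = 89100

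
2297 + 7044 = 9341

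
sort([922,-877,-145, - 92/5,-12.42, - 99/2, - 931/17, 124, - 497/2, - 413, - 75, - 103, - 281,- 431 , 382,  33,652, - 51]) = [ -877, -431, - 413, - 281,  -  497/2,- 145, - 103, - 75, - 931/17, - 51,-99/2, - 92/5, - 12.42,33,124 , 382,652,922 ]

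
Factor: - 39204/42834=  - 54/59 = -2^1 * 3^3* 59^( - 1)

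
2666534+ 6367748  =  9034282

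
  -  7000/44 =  - 160 + 10/11 = - 159.09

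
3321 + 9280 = 12601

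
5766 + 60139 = 65905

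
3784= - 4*( - 946)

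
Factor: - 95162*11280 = - 2^5  *  3^1*5^1*47^1*47581^1 = - 1073427360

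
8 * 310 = 2480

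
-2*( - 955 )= 1910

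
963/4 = 963/4 = 240.75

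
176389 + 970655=1147044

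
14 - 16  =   - 2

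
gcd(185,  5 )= 5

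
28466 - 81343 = -52877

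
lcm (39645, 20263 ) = 911835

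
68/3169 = 68/3169=0.02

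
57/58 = 57/58 = 0.98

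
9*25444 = 228996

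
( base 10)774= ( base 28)RI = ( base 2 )1100000110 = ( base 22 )1d4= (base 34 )MQ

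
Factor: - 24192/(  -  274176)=3/34 =2^( - 1)*3^1*17^( - 1)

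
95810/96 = 998 + 1/48=998.02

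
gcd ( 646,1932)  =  2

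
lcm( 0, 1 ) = 0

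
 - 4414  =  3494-7908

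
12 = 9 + 3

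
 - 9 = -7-2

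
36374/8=4546  +  3/4=4546.75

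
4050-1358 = 2692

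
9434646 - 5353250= 4081396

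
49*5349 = 262101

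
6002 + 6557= 12559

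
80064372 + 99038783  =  179103155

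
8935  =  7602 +1333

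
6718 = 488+6230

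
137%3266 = 137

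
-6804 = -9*756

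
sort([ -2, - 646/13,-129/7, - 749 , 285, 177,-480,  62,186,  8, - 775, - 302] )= [ - 775, - 749, - 480, - 302, - 646/13,-129/7,-2 , 8, 62,177,  186, 285] 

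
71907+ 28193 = 100100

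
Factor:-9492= - 2^2*3^1*7^1*113^1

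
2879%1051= 777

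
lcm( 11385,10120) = 91080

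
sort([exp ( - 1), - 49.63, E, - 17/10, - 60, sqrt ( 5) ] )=[ - 60,-49.63,  -  17/10, exp(-1),  sqrt( 5 ),E ] 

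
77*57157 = 4401089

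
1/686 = 1/686 =0.00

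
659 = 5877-5218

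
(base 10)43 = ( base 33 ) 1a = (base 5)133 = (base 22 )1L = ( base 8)53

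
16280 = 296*55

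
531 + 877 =1408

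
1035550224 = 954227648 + 81322576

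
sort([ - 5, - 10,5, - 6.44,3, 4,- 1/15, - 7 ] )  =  [ - 10, - 7, - 6.44, - 5, - 1/15,3, 4,  5]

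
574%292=282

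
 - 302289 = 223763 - 526052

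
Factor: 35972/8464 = 17/4 = 2^(- 2 ) * 17^1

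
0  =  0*10400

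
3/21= 1/7 =0.14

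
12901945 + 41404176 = 54306121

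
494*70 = 34580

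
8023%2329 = 1036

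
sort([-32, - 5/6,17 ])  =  [ -32 , -5/6, 17 ]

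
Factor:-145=-5^1*29^1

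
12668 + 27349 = 40017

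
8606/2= 4303 = 4303.00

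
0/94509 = 0=0.00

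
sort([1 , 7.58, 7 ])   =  [1, 7,7.58]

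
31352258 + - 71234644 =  - 39882386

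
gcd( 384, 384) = 384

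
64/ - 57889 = - 64/57889 = - 0.00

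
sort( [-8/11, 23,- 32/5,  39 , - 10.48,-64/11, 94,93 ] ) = [-10.48 , - 32/5,-64/11,-8/11,23,39,93,94 ] 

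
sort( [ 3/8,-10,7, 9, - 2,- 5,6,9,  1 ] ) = [- 10, - 5, - 2,3/8, 1,6,7 , 9, 9 ] 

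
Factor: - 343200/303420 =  - 440/389 = - 2^3*5^1* 11^1*389^( - 1 ) 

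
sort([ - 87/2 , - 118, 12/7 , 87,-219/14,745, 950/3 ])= [ - 118,-87/2,-219/14,12/7, 87, 950/3, 745 ]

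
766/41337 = 766/41337 = 0.02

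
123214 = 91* 1354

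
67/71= 67/71   =  0.94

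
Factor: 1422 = 2^1 * 3^2*79^1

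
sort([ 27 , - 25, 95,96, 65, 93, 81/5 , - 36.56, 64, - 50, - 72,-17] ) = [ - 72,  -  50 , - 36.56,-25 ,-17,81/5, 27,64,65,93,95,96]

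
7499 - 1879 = 5620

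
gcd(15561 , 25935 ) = 5187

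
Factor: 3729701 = 71^1*131^1*401^1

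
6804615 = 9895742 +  - 3091127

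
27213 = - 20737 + 47950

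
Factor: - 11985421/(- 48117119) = 7^1* 29^(-1)*1659211^( - 1)*1712203^1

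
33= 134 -101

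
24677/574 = 24677/574 = 42.99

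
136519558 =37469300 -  - 99050258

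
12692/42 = 6346/21 = 302.19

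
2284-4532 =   -  2248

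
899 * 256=230144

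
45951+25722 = 71673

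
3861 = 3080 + 781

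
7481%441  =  425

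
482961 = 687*703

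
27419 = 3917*7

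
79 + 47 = 126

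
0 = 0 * 48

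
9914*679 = 6731606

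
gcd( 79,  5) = 1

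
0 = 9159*0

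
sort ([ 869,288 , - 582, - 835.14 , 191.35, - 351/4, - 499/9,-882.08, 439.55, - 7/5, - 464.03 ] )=[  -  882.08,-835.14, - 582, - 464.03, - 351/4, - 499/9, - 7/5,191.35,288,439.55,869] 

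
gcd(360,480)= 120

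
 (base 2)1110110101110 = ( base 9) 11372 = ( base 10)7598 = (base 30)8d8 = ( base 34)6JG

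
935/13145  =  17/239 = 0.07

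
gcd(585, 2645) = 5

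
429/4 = 107 + 1/4 = 107.25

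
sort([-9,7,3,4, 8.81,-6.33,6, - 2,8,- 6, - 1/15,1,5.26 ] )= [ - 9, - 6.33,-6,-2, - 1/15,1, 3,4,5.26,6, 7,8,  8.81 ]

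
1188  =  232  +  956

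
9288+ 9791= 19079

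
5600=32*175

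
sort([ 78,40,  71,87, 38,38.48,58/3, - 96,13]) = [ - 96,  13 , 58/3,38,38.48,  40,71,78,87] 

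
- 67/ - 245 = 67/245 = 0.27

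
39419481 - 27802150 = 11617331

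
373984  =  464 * 806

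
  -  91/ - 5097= 91/5097 =0.02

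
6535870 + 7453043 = 13988913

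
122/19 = 6+ 8/19=6.42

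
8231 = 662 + 7569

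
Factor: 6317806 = 2^1*11^1*287173^1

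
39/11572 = 39/11572= 0.00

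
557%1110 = 557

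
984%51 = 15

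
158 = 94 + 64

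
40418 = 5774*7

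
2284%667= 283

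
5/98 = 5/98 = 0.05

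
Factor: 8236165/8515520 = 1647233/1703104 = 2^( - 6 )*7^2 * 13^( - 1)*23^( - 1 )*89^( - 1 ) * 33617^1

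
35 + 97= 132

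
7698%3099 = 1500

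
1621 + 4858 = 6479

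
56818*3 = 170454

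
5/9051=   5/9051  =  0.00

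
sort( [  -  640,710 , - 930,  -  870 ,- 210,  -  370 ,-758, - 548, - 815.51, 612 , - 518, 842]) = [ - 930, - 870 , - 815.51, - 758,-640, - 548,-518,-370, - 210  ,  612,  710 , 842]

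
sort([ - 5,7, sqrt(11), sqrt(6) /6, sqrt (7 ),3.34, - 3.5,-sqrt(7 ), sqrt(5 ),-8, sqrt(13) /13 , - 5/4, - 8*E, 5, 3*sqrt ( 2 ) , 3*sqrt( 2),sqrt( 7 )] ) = [ - 8*E , - 8,-5, - 3.5, - sqrt( 7 ),  -  5/4, sqrt( 13 ) /13,sqrt( 6) /6 , sqrt( 5), sqrt( 7), sqrt( 7), sqrt(11 ), 3.34,3 * sqrt(2),3*sqrt( 2 ), 5, 7 ]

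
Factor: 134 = 2^1*67^1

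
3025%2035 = 990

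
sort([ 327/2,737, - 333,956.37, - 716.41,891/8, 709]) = [ - 716.41,-333,891/8,327/2, 709,737, 956.37]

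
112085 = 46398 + 65687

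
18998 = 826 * 23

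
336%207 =129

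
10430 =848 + 9582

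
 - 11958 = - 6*1993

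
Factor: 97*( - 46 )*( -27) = 2^1 * 3^3*23^1 * 97^1= 120474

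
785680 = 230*3416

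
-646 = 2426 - 3072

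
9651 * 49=472899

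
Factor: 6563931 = 3^1*11^1*443^1 * 449^1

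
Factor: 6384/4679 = 2^4 * 3^1 * 7^1*19^1 * 4679^(  -  1)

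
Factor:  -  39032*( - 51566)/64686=2^3*3^( - 1)*7^1 * 17^1*19^1*23^1*41^1*59^1*10781^( - 1) = 1006362056/32343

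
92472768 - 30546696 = 61926072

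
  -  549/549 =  - 1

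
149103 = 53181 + 95922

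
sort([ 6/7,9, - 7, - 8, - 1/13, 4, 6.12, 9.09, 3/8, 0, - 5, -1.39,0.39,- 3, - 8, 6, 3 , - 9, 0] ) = [ - 9, - 8,-8, - 7, - 5,  -  3, - 1.39, - 1/13, 0, 0,3/8, 0.39, 6/7,3,  4, 6,  6.12, 9, 9.09] 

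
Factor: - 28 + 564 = 536  =  2^3 *67^1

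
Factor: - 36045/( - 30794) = 405/346  =  2^ ( - 1 )*3^4*5^1*173^( - 1)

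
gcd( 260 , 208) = 52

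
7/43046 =7/43046 = 0.00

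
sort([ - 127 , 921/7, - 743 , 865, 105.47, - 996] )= [ - 996, - 743 , - 127,105.47,921/7,865 ] 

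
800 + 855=1655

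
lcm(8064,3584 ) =32256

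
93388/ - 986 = - 46694/493 = - 94.71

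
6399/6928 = 6399/6928 =0.92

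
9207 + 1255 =10462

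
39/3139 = 39/3139 = 0.01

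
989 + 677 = 1666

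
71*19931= 1415101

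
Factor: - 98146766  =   - 2^1 * 49073383^1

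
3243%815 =798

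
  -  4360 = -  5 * 872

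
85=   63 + 22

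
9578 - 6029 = 3549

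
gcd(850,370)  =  10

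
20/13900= 1/695 = 0.00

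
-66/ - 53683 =66/53683 = 0.00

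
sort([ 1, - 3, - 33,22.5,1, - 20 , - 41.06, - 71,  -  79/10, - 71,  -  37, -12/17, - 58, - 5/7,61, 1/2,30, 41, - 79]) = [ - 79, - 71 , - 71, - 58, - 41.06, - 37, - 33, - 20, - 79/10  ,-3, - 5/7, - 12/17, 1/2,1,1,22.5,30,41,  61 ] 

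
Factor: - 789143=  - 617^1*1279^1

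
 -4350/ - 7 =621  +  3/7=621.43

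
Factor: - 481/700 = -2^( - 2)*5^(-2)*7^ (-1)*13^1*37^1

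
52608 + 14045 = 66653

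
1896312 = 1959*968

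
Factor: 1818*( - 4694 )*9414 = - 80336176488 = -  2^3 *3^4*101^1*  523^1 *2347^1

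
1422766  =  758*1877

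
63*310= 19530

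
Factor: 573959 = 41^1*13999^1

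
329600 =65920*5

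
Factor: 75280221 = 3^2 * 557^1*15017^1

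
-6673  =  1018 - 7691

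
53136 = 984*54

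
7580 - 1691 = 5889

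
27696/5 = 27696/5 = 5539.20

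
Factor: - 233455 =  - 5^1*46691^1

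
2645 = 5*529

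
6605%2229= 2147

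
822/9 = 91+1/3 = 91.33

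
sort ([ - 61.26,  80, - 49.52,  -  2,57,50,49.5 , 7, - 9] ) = [ - 61.26, - 49.52  ,-9, - 2, 7,49.5,  50, 57  ,  80] 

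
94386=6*15731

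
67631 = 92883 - 25252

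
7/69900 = 7/69900 = 0.00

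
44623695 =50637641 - 6013946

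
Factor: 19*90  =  1710 =2^1 *3^2*5^1*19^1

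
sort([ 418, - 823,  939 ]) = [ - 823,418,939]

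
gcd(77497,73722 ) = 1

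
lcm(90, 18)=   90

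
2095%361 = 290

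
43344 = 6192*7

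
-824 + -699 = -1523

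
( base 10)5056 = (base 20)CCG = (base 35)44G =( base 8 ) 11700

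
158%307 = 158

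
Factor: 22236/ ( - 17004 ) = -17/13 =-  13^(  -  1)*17^1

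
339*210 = 71190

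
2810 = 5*562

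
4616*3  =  13848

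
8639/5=1727 + 4/5 =1727.80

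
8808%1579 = 913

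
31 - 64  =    -  33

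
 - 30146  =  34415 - 64561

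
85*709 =60265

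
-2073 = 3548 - 5621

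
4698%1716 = 1266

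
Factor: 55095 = 3^1*5^1*3673^1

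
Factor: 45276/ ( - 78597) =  - 2^2*3^( - 2)*7^3*11^1*41^( - 1 )*71^( -1) = - 15092/26199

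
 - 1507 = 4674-6181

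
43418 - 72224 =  - 28806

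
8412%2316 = 1464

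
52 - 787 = - 735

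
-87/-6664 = 87/6664  =  0.01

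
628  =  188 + 440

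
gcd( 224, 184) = 8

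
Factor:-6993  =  -3^3*7^1*37^1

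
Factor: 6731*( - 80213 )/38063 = - 539913703/38063 = - 7^2*17^ ( - 1)* 53^1*127^1*1637^1*2239^ ( - 1 ) 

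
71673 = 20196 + 51477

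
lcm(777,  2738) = 57498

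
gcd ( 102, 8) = 2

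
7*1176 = 8232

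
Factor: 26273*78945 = 2074121985= 3^1*5^1*13^1*19^1*43^1*47^1*277^1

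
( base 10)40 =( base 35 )15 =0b101000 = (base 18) 24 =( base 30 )1a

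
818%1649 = 818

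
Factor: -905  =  -5^1*181^1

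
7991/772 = 7991/772 = 10.35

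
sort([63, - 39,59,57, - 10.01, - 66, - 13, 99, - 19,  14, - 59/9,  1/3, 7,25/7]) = [ - 66, - 39  , - 19,-13, - 10.01, - 59/9, 1/3,25/7 , 7,14,57,59, 63, 99 ] 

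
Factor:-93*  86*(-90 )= 2^2*3^3*5^1 * 31^1 * 43^1 = 719820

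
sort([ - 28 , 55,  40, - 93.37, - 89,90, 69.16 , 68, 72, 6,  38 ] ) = [ - 93.37, - 89 , - 28,  6 , 38, 40, 55, 68, 69.16,72,90]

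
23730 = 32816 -9086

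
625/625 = 1 =1.00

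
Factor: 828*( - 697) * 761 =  - 2^2*3^2*17^1*23^1*41^1 * 761^1 =- 439185276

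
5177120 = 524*9880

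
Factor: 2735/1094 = 5/2 = 2^(- 1)*5^1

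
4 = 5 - 1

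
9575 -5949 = 3626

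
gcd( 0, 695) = 695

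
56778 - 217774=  - 160996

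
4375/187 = 23 + 74/187 = 23.40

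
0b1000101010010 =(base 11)3371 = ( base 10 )4434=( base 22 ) 93C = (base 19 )C57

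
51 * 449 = 22899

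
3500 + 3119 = 6619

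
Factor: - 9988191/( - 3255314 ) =2^( - 1)*3^4  *47^( - 1 )*34631^( - 1) *123311^1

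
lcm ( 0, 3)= 0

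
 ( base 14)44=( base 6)140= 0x3C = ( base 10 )60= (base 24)2C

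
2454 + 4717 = 7171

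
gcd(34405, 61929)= 6881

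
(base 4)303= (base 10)51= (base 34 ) 1H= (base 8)63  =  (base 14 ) 39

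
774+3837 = 4611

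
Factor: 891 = 3^4*11^1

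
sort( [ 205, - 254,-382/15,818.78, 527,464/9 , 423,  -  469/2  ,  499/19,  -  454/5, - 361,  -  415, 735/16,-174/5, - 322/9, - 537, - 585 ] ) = [  -  585, - 537, - 415, - 361 ,-254 , - 469/2, - 454/5, - 322/9, - 174/5, - 382/15,499/19,735/16,464/9,205,423,527,818.78 ]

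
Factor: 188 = 2^2*47^1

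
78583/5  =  78583/5 = 15716.60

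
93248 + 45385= 138633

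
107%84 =23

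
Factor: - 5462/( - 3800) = 2^( - 2 ) * 5^( - 2 )*19^(-1) * 2731^1 =2731/1900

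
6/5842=3/2921 = 0.00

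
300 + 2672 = 2972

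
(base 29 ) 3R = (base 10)114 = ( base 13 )8A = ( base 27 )46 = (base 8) 162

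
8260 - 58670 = -50410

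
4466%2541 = 1925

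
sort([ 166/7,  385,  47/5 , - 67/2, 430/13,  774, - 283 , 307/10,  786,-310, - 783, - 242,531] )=[ - 783,-310,-283, - 242, - 67/2, 47/5, 166/7,  307/10,430/13,385, 531, 774, 786]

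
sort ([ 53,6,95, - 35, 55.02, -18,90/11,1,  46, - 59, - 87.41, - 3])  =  [-87.41,  -  59, - 35, - 18, - 3,1,6,90/11,46, 53,55.02, 95]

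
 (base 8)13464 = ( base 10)5940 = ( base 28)7G4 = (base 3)22011000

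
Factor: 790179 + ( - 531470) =11^1*29^1*811^1 = 258709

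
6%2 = 0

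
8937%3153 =2631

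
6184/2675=2 + 834/2675  =  2.31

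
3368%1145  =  1078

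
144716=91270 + 53446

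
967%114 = 55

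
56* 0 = 0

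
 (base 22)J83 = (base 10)9375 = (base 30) acf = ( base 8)22237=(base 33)8k3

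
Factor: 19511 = 109^1*179^1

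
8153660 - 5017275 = 3136385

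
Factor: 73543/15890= 2^(  -  1 )*5^ ( - 1)*7^(-1 )* 227^( - 1 )*251^1*293^1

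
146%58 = 30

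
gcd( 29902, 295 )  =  1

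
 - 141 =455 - 596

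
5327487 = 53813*99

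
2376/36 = 66 = 66.00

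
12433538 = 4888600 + 7544938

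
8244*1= 8244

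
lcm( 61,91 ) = 5551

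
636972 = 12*53081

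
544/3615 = 544/3615= 0.15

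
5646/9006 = 941/1501 = 0.63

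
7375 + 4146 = 11521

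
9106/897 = 9106/897 = 10.15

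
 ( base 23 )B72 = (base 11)4549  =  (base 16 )175E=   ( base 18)1086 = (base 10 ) 5982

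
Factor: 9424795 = 5^1 * 131^1*14389^1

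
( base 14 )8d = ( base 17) 76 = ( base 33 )3Q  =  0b1111101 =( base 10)125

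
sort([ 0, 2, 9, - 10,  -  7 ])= [ - 10, - 7,0,  2 , 9 ]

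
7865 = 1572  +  6293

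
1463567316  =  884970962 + 578596354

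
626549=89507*7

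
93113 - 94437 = - 1324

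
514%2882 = 514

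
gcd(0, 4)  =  4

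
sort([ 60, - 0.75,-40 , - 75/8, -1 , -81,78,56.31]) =[ - 81, - 40, - 75/8,  -  1, - 0.75,56.31,60 , 78]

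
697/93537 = 697/93537 = 0.01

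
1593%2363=1593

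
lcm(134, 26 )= 1742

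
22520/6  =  3753 + 1/3 = 3753.33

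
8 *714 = 5712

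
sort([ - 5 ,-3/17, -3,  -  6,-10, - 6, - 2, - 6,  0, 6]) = [- 10,-6,-6,-6,  -  5,-3, - 2, - 3/17,0, 6]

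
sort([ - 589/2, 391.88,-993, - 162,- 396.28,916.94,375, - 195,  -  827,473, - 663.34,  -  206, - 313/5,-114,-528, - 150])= [ - 993,  -  827, - 663.34, - 528, - 396.28, -589/2,  -  206,  -  195 ,-162,-150, - 114, - 313/5,375,391.88, 473, 916.94 ] 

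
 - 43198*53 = -2289494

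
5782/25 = 5782/25  =  231.28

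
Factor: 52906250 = 2^1*5^6*1693^1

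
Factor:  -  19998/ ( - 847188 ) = 2^( - 1)*11^1*233^( - 1 ) = 11/466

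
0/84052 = 0 = 0.00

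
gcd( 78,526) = 2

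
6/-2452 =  - 1 + 1223/1226 = - 0.00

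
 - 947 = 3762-4709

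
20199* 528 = 10665072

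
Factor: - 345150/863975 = - 2^1*3^2*7^( - 1)*13^1*59^1*4937^( - 1 ) = - 13806/34559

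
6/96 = 1/16= 0.06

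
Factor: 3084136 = 2^3*11^1 * 101^1*347^1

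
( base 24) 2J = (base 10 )67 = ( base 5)232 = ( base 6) 151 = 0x43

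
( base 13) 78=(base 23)47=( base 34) 2v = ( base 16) 63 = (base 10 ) 99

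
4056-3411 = 645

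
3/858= 1/286 = 0.00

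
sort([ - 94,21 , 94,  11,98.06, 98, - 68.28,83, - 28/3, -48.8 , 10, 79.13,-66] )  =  [ - 94 , - 68.28,  -  66, - 48.8 , - 28/3, 10,11,21 , 79.13,83,94,98, 98.06]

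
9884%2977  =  953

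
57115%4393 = 6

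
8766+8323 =17089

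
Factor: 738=2^1*3^2*41^1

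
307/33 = 307/33 = 9.30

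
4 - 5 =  - 1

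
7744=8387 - 643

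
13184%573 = 5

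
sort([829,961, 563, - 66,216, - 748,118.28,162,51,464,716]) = [ - 748, - 66,51 , 118.28,162,216,464, 563, 716,829, 961]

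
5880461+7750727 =13631188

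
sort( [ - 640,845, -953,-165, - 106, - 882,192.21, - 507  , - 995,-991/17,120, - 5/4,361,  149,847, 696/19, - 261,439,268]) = [ - 995, - 953,- 882, - 640 , - 507, - 261, - 165, -106, - 991/17,-5/4,696/19,120,149,192.21, 268, 361,439,  845, 847 ] 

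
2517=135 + 2382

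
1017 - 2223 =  -1206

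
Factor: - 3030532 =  - 2^2 * 757633^1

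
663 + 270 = 933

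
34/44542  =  17/22271 =0.00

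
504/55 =504/55 = 9.16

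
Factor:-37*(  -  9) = 3^2*37^1 = 333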